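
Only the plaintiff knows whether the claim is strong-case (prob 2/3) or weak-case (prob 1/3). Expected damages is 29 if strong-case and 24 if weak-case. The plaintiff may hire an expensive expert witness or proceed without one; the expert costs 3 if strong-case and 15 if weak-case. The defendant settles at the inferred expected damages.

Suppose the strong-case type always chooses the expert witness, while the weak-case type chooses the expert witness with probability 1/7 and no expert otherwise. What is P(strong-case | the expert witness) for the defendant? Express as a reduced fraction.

14/15

P(the expert witness) = (2/3)·1 + (1/3)·(1/7) = 5/7.
By Bayes' rule, P(strong-case | the expert witness) = (2/3) / (5/7) = 14/15.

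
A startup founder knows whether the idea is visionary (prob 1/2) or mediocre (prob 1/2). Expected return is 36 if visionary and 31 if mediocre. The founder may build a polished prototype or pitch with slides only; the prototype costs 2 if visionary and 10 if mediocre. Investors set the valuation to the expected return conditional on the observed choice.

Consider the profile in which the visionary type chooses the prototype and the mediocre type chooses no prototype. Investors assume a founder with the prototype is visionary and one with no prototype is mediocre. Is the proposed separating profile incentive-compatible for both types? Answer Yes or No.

Yes

Under these beliefs, the prototype earns valuation 36 and no prototype earns valuation 31.
visionary: the prototype nets 36 − 2 = 34; no prototype nets 31. visionary prefers the prototype.
mediocre: the prototype nets 36 − 10 = 26; no prototype nets 31. mediocre prefers no prototype.
Neither type deviates, so the separating profile is an equilibrium.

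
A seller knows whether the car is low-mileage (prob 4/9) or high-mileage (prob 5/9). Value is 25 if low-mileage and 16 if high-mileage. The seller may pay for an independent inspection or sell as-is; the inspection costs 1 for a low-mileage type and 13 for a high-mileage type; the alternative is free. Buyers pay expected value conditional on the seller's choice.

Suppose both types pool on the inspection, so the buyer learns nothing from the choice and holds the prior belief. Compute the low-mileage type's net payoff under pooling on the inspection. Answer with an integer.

Pooled price = 4/9·25 + 5/9·16 = 20.
low-mileage pays cost 1 for the inspection, so net payoff = 20 − 1 = 19.

19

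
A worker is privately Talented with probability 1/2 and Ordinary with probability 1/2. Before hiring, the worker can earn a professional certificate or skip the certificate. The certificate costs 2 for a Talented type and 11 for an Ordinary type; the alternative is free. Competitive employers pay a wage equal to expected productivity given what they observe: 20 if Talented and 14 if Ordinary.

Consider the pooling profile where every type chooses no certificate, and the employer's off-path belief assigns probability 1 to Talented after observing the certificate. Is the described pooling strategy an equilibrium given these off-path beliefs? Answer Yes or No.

On path, the employer holds the prior and pays 1/2·20 + 1/2·14 = 17. Off path (the certificate), believing Talented, it pays 20.
Talented: no certificate nets 17; the certificate nets 20 − 2 = 18. Talented would deviate.
Ordinary: no certificate nets 17; the certificate nets 20 − 11 = 9. Ordinary stays.
A type deviates, so pooling fails.

No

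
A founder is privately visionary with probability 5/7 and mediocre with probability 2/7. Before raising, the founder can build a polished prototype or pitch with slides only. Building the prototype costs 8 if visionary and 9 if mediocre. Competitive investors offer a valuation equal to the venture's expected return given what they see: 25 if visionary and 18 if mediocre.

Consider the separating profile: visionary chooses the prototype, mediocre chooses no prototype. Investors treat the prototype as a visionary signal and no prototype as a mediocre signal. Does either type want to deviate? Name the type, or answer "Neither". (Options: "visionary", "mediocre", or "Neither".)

The prototype pays 25; no prototype pays 18.
visionary: assigned the prototype, nets 25 − 8 = 17; deviating to no prototype nets 18.
mediocre: assigned no prototype, nets 18; deviating to the prototype nets 25 − 9 = 16.
The visionary type gains 1 by deviating.

visionary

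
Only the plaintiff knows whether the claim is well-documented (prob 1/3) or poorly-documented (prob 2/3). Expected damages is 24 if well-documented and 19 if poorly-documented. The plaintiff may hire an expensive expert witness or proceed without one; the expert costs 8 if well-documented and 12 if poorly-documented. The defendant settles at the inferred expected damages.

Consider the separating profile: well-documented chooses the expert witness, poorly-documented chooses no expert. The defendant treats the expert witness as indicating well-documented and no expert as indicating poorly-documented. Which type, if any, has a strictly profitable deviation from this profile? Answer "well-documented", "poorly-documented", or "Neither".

well-documented

The expert witness pays 24; no expert pays 19.
well-documented: assigned the expert witness, nets 24 − 8 = 16; deviating to no expert nets 19.
poorly-documented: assigned no expert, nets 19; deviating to the expert witness nets 24 − 12 = 12.
The well-documented type gains 3 by deviating.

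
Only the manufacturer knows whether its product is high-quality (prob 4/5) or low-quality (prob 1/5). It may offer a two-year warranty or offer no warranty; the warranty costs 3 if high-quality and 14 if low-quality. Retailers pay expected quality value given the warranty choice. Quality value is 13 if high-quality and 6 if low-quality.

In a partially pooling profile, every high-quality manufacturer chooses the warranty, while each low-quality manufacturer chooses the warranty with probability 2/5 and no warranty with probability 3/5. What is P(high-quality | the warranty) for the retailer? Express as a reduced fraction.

10/11

P(the warranty) = (4/5)·1 + (1/5)·(2/5) = 22/25.
By Bayes' rule, P(high-quality | the warranty) = (4/5) / (22/25) = 10/11.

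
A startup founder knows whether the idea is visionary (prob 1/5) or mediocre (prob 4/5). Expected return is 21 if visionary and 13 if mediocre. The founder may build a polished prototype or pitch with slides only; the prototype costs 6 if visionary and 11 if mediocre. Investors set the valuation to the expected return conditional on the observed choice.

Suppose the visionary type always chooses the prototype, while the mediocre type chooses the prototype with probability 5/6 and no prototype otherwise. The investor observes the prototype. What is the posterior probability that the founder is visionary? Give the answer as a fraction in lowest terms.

P(the prototype) = (1/5)·1 + (4/5)·(5/6) = 13/15.
By Bayes' rule, P(visionary | the prototype) = (1/5) / (13/15) = 3/13.

3/13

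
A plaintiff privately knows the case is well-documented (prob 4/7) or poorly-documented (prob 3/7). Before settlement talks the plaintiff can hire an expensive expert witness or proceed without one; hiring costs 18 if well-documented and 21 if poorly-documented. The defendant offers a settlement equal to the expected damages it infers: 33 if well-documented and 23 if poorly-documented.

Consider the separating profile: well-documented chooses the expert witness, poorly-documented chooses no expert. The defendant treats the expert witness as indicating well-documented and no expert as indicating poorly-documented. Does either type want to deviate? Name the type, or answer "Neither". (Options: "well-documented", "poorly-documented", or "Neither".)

The expert witness pays 33; no expert pays 23.
well-documented: assigned the expert witness, nets 33 − 18 = 15; deviating to no expert nets 23.
poorly-documented: assigned no expert, nets 23; deviating to the expert witness nets 33 − 21 = 12.
The well-documented type gains 8 by deviating.

well-documented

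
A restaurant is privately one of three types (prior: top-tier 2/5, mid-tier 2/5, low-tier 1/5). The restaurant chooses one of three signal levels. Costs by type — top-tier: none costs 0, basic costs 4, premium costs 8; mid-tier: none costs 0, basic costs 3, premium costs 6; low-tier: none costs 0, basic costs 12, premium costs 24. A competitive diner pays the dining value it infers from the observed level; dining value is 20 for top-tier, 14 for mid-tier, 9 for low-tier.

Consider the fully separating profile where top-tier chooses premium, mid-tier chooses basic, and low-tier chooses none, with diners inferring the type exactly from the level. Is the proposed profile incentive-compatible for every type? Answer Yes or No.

No

Separating price premiums: premium → 20, basic → 14, none → 9.
top-tier (assigned premium): none: 9 − 0 = 9; basic: 14 − 4 = 10; premium: 20 − 8 = 12. top-tier stays.
mid-tier (assigned basic): none: 9 − 0 = 9; basic: 14 − 3 = 11; premium: 20 − 6 = 14. mid-tier prefers premium.
low-tier (assigned none): none: 9 − 0 = 9; basic: 14 − 12 = 2; premium: 20 − 24 = -4. low-tier stays.
At least one type deviates; the separating profile fails.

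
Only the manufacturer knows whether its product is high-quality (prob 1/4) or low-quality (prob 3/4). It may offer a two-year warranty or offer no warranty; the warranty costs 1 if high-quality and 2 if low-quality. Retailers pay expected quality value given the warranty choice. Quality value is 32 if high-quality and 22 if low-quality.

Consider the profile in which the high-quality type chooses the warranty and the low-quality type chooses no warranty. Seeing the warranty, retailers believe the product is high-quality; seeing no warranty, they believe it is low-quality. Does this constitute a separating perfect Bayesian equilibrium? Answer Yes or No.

No

Under these beliefs, the warranty earns price 32 and no warranty earns price 22.
high-quality: the warranty nets 32 − 1 = 31; no warranty nets 22. high-quality prefers the warranty.
low-quality: the warranty nets 32 − 2 = 30; no warranty nets 22. low-quality would deviate to the warranty.
low-quality has a profitable deviation, so the profile is not an equilibrium.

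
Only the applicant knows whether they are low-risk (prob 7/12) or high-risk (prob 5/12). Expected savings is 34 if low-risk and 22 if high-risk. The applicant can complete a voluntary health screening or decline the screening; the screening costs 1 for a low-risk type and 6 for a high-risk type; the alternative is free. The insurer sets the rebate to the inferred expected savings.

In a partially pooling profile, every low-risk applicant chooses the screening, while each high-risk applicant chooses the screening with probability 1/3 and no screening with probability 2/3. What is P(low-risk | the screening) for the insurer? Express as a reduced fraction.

P(the screening) = (7/12)·1 + (5/12)·(1/3) = 13/18.
By Bayes' rule, P(low-risk | the screening) = (7/12) / (13/18) = 21/26.

21/26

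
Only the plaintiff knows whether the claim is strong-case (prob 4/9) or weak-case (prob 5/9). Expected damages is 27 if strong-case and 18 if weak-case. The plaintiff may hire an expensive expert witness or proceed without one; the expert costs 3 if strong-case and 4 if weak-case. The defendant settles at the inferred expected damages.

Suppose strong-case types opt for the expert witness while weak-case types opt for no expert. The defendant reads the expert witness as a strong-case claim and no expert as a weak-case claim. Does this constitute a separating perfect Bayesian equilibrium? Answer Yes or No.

Under these beliefs, the expert witness earns settlement 27 and no expert earns settlement 18.
strong-case: the expert witness nets 27 − 3 = 24; no expert nets 18. strong-case prefers the expert witness.
weak-case: the expert witness nets 27 − 4 = 23; no expert nets 18. weak-case would deviate to the expert witness.
weak-case has a profitable deviation, so the profile is not an equilibrium.

No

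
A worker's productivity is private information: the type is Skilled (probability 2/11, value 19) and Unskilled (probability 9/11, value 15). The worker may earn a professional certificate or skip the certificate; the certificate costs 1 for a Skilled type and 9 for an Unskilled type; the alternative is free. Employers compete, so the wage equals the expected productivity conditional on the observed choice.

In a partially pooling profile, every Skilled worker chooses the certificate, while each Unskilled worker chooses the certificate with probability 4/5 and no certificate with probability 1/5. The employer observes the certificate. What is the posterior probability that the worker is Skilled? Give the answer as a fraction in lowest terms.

P(the certificate) = (2/11)·1 + (9/11)·(4/5) = 46/55.
By Bayes' rule, P(Skilled | the certificate) = (2/11) / (46/55) = 5/23.

5/23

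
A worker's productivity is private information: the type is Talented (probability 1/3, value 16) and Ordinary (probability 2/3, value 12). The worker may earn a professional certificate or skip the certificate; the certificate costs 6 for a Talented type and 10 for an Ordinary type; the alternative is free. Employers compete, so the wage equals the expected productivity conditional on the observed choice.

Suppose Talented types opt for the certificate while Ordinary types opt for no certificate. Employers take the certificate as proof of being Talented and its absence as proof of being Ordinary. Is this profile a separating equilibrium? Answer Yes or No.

Under these beliefs, the certificate earns wage 16 and no certificate earns wage 12.
Talented: the certificate nets 16 − 6 = 10; no certificate nets 12. Talented would deviate to no certificate.
Ordinary: the certificate nets 16 − 10 = 6; no certificate nets 12. Ordinary prefers no certificate.
Talented has a profitable deviation, so the profile is not an equilibrium.

No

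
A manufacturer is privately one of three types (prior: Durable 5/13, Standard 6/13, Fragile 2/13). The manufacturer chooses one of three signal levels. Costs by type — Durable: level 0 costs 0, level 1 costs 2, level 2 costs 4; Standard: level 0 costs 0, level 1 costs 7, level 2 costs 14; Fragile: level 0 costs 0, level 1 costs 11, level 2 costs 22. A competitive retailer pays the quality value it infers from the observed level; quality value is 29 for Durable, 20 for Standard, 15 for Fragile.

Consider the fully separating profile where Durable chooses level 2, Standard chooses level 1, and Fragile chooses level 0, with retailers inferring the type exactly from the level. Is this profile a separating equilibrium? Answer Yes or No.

Separating prices: level 2 → 29, level 1 → 20, level 0 → 15.
Durable (assigned level 2): level 0: 15 − 0 = 15; level 1: 20 − 2 = 18; level 2: 29 − 4 = 25. Durable stays.
Standard (assigned level 1): level 0: 15 − 0 = 15; level 1: 20 − 7 = 13; level 2: 29 − 14 = 15. Standard prefers level 0.
Fragile (assigned level 0): level 0: 15 − 0 = 15; level 1: 20 − 11 = 9; level 2: 29 − 22 = 7. Fragile stays.
At least one type deviates; the separating profile fails.

No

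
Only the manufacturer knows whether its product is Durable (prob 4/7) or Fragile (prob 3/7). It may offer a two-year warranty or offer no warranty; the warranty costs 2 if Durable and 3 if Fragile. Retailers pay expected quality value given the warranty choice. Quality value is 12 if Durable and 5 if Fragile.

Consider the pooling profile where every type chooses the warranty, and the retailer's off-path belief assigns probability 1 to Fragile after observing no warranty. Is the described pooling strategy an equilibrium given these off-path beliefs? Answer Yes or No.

Yes

On path, the retailer holds the prior and pays 4/7·12 + 3/7·5 = 9. Off path (no warranty), believing Fragile, it pays 5.
Durable: the warranty nets 9 − 2 = 7; no warranty nets 5. Durable stays.
Fragile: the warranty nets 9 − 3 = 6; no warranty nets 5. Fragile stays.
No type deviates, so pooling is sustained.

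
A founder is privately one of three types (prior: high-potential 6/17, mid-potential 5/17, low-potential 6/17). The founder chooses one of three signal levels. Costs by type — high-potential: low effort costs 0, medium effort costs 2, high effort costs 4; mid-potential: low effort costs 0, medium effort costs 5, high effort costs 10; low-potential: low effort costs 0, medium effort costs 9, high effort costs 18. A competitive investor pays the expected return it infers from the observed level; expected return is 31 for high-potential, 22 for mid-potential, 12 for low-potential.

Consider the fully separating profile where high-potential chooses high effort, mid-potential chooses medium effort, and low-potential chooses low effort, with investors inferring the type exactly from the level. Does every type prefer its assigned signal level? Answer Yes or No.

No

Separating valuations: high effort → 31, medium effort → 22, low effort → 12.
high-potential (assigned high effort): low effort: 12 − 0 = 12; medium effort: 22 − 2 = 20; high effort: 31 − 4 = 27. high-potential stays.
mid-potential (assigned medium effort): low effort: 12 − 0 = 12; medium effort: 22 − 5 = 17; high effort: 31 − 10 = 21. mid-potential prefers high effort.
low-potential (assigned low effort): low effort: 12 − 0 = 12; medium effort: 22 − 9 = 13; high effort: 31 − 18 = 13. low-potential prefers medium effort.
At least one type deviates; the separating profile fails.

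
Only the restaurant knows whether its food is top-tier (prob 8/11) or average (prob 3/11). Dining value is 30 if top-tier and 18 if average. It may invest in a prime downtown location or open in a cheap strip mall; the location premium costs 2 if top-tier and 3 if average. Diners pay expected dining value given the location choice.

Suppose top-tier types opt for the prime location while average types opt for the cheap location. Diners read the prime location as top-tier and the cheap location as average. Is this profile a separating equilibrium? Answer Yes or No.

Under these beliefs, the prime location earns price premium 30 and the cheap location earns price premium 18.
top-tier: the prime location nets 30 − 2 = 28; the cheap location nets 18. top-tier prefers the prime location.
average: the prime location nets 30 − 3 = 27; the cheap location nets 18. average would deviate to the prime location.
average has a profitable deviation, so the profile is not an equilibrium.

No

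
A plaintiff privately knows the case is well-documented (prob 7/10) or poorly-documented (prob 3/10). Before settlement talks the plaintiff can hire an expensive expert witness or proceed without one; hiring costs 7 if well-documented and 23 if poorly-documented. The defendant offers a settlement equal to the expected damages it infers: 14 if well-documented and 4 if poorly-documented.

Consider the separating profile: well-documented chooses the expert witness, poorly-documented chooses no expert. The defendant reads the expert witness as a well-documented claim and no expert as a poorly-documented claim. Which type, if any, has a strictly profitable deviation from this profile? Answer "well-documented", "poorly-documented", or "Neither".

The expert witness pays 14; no expert pays 4.
well-documented: assigned the expert witness, nets 14 − 7 = 7; deviating to no expert nets 4.
poorly-documented: assigned no expert, nets 4; deviating to the expert witness nets 14 − 23 = -9.
Both types strictly prefer their assigned action; no profitable deviation.

Neither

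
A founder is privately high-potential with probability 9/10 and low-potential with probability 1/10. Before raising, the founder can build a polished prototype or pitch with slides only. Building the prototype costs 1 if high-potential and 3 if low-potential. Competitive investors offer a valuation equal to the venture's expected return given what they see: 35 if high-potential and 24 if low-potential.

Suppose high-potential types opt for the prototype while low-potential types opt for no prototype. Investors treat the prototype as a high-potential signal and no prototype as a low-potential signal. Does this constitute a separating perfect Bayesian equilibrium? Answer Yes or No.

Under these beliefs, the prototype earns valuation 35 and no prototype earns valuation 24.
high-potential: the prototype nets 35 − 1 = 34; no prototype nets 24. high-potential prefers the prototype.
low-potential: the prototype nets 35 − 3 = 32; no prototype nets 24. low-potential would deviate to the prototype.
low-potential has a profitable deviation, so the profile is not an equilibrium.

No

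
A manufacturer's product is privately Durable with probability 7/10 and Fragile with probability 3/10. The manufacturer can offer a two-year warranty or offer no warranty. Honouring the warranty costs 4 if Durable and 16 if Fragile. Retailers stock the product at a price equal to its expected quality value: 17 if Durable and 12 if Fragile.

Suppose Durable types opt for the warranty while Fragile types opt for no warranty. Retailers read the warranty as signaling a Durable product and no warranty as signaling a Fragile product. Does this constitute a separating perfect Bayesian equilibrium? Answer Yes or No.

Yes

Under these beliefs, the warranty earns price 17 and no warranty earns price 12.
Durable: the warranty nets 17 − 4 = 13; no warranty nets 12. Durable prefers the warranty.
Fragile: the warranty nets 17 − 16 = 1; no warranty nets 12. Fragile prefers no warranty.
Neither type deviates, so the separating profile is an equilibrium.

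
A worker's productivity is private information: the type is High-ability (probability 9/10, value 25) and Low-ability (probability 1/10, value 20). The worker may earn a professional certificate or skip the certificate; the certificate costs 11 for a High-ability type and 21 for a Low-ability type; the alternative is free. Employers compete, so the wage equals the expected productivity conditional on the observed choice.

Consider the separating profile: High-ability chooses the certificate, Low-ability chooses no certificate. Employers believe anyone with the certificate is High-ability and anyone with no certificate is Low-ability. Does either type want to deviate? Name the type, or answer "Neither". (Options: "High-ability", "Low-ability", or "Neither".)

The certificate pays 25; no certificate pays 20.
High-ability: assigned the certificate, nets 25 − 11 = 14; deviating to no certificate nets 20.
Low-ability: assigned no certificate, nets 20; deviating to the certificate nets 25 − 21 = 4.
The High-ability type gains 6 by deviating.

High-ability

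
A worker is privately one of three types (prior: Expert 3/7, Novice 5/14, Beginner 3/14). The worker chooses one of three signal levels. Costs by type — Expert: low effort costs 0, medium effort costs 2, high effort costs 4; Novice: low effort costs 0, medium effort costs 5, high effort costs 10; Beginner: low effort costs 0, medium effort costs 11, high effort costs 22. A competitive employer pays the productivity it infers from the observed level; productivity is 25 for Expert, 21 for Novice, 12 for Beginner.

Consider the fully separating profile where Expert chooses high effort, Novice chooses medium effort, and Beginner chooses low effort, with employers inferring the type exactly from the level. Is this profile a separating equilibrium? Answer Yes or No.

Yes

Separating wages: high effort → 25, medium effort → 21, low effort → 12.
Expert (assigned high effort): low effort: 12 − 0 = 12; medium effort: 21 − 2 = 19; high effort: 25 − 4 = 21. Expert stays.
Novice (assigned medium effort): low effort: 12 − 0 = 12; medium effort: 21 − 5 = 16; high effort: 25 − 10 = 15. Novice stays.
Beginner (assigned low effort): low effort: 12 − 0 = 12; medium effort: 21 − 11 = 10; high effort: 25 − 22 = 3. Beginner stays.
Every type prefers its assigned level; separation holds.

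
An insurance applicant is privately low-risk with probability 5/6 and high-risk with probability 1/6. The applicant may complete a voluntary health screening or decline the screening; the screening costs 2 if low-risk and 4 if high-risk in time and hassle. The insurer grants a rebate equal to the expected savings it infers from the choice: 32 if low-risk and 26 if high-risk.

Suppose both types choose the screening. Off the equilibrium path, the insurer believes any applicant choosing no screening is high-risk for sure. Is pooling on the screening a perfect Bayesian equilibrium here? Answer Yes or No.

Yes

On path, the insurer holds the prior and pays 5/6·32 + 1/6·26 = 31. Off path (no screening), believing high-risk, it pays 26.
low-risk: the screening nets 31 − 2 = 29; no screening nets 26. low-risk stays.
high-risk: the screening nets 31 − 4 = 27; no screening nets 26. high-risk stays.
No type deviates, so pooling is sustained.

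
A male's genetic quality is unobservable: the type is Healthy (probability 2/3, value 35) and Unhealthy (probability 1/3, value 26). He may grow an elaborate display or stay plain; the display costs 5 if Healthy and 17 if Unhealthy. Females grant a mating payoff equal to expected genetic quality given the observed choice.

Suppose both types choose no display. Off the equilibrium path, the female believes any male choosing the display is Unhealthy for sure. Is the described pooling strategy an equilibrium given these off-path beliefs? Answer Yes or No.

On path, the female holds the prior and pays 2/3·35 + 1/3·26 = 32. Off path (the display), believing Unhealthy, it pays 26.
Healthy: no display nets 32; the display nets 26 − 5 = 21. Healthy stays.
Unhealthy: no display nets 32; the display nets 26 − 17 = 9. Unhealthy stays.
No type deviates, so pooling is sustained.

Yes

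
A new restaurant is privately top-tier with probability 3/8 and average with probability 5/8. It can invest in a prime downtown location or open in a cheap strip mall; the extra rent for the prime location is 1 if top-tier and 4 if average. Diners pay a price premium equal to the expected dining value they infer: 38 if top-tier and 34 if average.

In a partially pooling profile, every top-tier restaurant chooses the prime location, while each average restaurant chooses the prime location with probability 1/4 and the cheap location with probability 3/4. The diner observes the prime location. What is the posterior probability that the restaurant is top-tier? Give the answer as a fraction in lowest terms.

P(the prime location) = (3/8)·1 + (5/8)·(1/4) = 17/32.
By Bayes' rule, P(top-tier | the prime location) = (3/8) / (17/32) = 12/17.

12/17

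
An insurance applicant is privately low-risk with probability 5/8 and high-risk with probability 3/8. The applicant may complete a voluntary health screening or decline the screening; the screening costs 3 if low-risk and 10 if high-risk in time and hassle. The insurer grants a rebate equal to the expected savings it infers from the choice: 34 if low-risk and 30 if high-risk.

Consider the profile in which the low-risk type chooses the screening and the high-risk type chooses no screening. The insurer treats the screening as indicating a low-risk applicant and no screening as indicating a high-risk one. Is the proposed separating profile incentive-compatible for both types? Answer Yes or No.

Under these beliefs, the screening earns rebate 34 and no screening earns rebate 30.
low-risk: the screening nets 34 − 3 = 31; no screening nets 30. low-risk prefers the screening.
high-risk: the screening nets 34 − 10 = 24; no screening nets 30. high-risk prefers no screening.
Neither type deviates, so the separating profile is an equilibrium.

Yes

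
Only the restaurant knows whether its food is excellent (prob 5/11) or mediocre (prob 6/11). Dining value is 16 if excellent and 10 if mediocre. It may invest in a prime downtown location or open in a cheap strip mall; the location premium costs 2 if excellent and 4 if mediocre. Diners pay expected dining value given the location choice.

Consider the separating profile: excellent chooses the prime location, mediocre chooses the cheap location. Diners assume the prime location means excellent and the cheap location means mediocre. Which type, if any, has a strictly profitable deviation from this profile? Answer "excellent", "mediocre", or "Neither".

The prime location pays 16; the cheap location pays 10.
excellent: assigned the prime location, nets 16 − 2 = 14; deviating to the cheap location nets 10.
mediocre: assigned the cheap location, nets 10; deviating to the prime location nets 16 − 4 = 12.
The mediocre type gains 2 by deviating.

mediocre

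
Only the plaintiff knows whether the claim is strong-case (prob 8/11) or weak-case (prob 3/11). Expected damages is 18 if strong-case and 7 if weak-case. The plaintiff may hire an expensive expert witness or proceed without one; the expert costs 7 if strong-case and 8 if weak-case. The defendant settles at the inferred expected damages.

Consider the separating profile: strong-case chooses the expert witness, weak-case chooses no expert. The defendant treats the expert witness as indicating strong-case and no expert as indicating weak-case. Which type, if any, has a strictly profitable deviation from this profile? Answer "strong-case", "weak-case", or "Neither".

weak-case

The expert witness pays 18; no expert pays 7.
strong-case: assigned the expert witness, nets 18 − 7 = 11; deviating to no expert nets 7.
weak-case: assigned no expert, nets 7; deviating to the expert witness nets 18 − 8 = 10.
The weak-case type gains 3 by deviating.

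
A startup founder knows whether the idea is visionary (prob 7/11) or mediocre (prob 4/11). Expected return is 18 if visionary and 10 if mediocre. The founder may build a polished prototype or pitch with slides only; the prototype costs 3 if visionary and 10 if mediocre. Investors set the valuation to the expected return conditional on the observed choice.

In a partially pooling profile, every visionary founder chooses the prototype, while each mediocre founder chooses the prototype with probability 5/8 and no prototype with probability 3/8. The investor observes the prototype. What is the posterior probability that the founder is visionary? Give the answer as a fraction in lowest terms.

P(the prototype) = (7/11)·1 + (4/11)·(5/8) = 19/22.
By Bayes' rule, P(visionary | the prototype) = (7/11) / (19/22) = 14/19.

14/19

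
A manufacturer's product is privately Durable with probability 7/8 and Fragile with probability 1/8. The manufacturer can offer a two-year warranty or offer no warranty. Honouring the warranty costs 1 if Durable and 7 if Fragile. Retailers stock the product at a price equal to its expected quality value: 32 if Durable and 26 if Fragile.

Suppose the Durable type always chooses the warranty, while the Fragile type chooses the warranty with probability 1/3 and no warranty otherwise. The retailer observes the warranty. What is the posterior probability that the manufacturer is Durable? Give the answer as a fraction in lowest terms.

21/22

P(the warranty) = (7/8)·1 + (1/8)·(1/3) = 11/12.
By Bayes' rule, P(Durable | the warranty) = (7/8) / (11/12) = 21/22.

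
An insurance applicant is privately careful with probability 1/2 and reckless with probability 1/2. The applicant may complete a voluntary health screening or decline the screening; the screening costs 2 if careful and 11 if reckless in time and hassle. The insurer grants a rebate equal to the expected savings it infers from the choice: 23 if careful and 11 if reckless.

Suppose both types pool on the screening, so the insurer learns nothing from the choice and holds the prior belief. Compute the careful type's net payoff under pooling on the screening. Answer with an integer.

Pooled rebate = 1/2·23 + 1/2·11 = 17.
careful pays cost 2 for the screening, so net payoff = 17 − 2 = 15.

15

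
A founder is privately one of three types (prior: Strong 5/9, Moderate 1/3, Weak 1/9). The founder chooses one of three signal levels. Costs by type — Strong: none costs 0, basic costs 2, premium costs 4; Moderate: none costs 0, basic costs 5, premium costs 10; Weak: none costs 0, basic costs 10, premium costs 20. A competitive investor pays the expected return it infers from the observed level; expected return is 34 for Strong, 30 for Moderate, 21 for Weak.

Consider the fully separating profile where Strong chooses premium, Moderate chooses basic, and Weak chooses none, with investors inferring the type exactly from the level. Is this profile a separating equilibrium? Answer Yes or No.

Separating valuations: premium → 34, basic → 30, none → 21.
Strong (assigned premium): none: 21 − 0 = 21; basic: 30 − 2 = 28; premium: 34 − 4 = 30. Strong stays.
Moderate (assigned basic): none: 21 − 0 = 21; basic: 30 − 5 = 25; premium: 34 − 10 = 24. Moderate stays.
Weak (assigned none): none: 21 − 0 = 21; basic: 30 − 10 = 20; premium: 34 − 20 = 14. Weak stays.
Every type prefers its assigned level; separation holds.

Yes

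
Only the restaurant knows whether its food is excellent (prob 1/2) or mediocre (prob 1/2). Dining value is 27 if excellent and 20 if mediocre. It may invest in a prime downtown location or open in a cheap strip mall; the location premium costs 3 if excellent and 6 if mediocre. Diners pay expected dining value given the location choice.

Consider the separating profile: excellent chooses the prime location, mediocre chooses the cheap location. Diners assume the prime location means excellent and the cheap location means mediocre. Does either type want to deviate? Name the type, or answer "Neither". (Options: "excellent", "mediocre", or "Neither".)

The prime location pays 27; the cheap location pays 20.
excellent: assigned the prime location, nets 27 − 3 = 24; deviating to the cheap location nets 20.
mediocre: assigned the cheap location, nets 20; deviating to the prime location nets 27 − 6 = 21.
The mediocre type gains 1 by deviating.

mediocre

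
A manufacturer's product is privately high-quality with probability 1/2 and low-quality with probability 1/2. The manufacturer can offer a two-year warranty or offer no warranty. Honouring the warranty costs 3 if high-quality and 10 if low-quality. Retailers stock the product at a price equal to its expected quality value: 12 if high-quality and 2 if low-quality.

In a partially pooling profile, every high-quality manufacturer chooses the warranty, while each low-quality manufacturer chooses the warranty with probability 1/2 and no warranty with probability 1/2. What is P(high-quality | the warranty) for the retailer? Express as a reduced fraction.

2/3

P(the warranty) = (1/2)·1 + (1/2)·(1/2) = 3/4.
By Bayes' rule, P(high-quality | the warranty) = (1/2) / (3/4) = 2/3.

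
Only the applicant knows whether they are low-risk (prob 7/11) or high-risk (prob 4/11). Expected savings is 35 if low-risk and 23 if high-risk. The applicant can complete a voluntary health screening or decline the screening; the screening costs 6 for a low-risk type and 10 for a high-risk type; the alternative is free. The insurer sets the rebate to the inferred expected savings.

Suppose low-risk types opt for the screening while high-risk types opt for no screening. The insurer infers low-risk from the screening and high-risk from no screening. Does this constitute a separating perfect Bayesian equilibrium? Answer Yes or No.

No

Under these beliefs, the screening earns rebate 35 and no screening earns rebate 23.
low-risk: the screening nets 35 − 6 = 29; no screening nets 23. low-risk prefers the screening.
high-risk: the screening nets 35 − 10 = 25; no screening nets 23. high-risk would deviate to the screening.
high-risk has a profitable deviation, so the profile is not an equilibrium.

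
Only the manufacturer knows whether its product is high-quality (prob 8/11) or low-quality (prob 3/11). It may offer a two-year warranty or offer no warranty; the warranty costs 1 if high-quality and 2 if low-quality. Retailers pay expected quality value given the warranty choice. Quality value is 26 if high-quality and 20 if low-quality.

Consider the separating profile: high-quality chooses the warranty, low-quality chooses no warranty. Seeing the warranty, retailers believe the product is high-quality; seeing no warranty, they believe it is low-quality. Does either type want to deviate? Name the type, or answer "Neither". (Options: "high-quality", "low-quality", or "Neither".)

low-quality

The warranty pays 26; no warranty pays 20.
high-quality: assigned the warranty, nets 26 − 1 = 25; deviating to no warranty nets 20.
low-quality: assigned no warranty, nets 20; deviating to the warranty nets 26 − 2 = 24.
The low-quality type gains 4 by deviating.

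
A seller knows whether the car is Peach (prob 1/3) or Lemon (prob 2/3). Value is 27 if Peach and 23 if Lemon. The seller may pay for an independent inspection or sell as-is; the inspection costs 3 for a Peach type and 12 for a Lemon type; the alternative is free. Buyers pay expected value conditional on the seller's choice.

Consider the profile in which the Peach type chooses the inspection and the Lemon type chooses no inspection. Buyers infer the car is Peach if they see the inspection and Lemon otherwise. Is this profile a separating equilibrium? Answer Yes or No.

Yes

Under these beliefs, the inspection earns price 27 and no inspection earns price 23.
Peach: the inspection nets 27 − 3 = 24; no inspection nets 23. Peach prefers the inspection.
Lemon: the inspection nets 27 − 12 = 15; no inspection nets 23. Lemon prefers no inspection.
Neither type deviates, so the separating profile is an equilibrium.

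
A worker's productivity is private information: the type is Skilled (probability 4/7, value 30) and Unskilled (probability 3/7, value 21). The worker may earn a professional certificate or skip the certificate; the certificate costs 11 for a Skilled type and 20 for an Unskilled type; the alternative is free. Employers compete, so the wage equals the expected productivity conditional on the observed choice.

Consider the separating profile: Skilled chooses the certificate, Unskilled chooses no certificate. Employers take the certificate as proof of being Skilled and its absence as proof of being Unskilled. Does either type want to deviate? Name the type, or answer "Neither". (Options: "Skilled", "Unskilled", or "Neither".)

The certificate pays 30; no certificate pays 21.
Skilled: assigned the certificate, nets 30 − 11 = 19; deviating to no certificate nets 21.
Unskilled: assigned no certificate, nets 21; deviating to the certificate nets 30 − 20 = 10.
The Skilled type gains 2 by deviating.

Skilled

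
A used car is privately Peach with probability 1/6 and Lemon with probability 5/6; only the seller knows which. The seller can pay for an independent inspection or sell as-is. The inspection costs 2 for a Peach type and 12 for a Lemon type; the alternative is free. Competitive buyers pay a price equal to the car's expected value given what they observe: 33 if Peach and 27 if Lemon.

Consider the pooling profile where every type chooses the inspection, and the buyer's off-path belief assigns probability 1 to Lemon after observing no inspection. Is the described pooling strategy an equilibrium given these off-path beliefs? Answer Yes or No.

No

On path, the buyer holds the prior and pays 1/6·33 + 5/6·27 = 28. Off path (no inspection), believing Lemon, it pays 27.
Peach: the inspection nets 28 − 2 = 26; no inspection nets 27. Peach would deviate.
Lemon: the inspection nets 28 − 12 = 16; no inspection nets 27. Lemon would deviate.
A type deviates, so pooling fails.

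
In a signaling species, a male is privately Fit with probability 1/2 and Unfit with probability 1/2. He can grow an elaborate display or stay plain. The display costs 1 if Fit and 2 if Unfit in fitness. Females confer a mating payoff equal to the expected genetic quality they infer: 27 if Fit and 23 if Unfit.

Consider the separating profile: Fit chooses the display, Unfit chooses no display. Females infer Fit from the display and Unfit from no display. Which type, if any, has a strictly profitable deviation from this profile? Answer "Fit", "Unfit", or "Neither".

Unfit

The display pays 27; no display pays 23.
Fit: assigned the display, nets 27 − 1 = 26; deviating to no display nets 23.
Unfit: assigned no display, nets 23; deviating to the display nets 27 − 2 = 25.
The Unfit type gains 2 by deviating.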